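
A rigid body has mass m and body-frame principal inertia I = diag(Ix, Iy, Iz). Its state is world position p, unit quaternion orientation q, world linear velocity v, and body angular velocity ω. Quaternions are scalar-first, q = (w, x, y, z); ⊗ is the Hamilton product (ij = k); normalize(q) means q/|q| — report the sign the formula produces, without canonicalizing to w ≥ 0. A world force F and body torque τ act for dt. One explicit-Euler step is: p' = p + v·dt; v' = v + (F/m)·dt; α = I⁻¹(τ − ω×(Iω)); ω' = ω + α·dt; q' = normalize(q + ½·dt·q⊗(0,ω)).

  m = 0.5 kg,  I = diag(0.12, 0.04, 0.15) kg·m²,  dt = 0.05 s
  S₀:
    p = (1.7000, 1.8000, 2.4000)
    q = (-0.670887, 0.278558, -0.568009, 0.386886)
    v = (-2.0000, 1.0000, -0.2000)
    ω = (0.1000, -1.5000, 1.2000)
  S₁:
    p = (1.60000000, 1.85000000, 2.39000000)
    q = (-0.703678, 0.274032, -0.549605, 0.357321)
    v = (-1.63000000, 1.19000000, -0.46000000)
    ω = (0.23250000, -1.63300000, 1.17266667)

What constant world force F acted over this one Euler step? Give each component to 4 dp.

F = (3.7000, 1.9000, -2.6000)

Δv = v₁−v₀ = (0.37000000, 0.19000000, -0.26000000)
m·(v₁−v₀)/dt = (3.7000, 1.9000, -2.6000)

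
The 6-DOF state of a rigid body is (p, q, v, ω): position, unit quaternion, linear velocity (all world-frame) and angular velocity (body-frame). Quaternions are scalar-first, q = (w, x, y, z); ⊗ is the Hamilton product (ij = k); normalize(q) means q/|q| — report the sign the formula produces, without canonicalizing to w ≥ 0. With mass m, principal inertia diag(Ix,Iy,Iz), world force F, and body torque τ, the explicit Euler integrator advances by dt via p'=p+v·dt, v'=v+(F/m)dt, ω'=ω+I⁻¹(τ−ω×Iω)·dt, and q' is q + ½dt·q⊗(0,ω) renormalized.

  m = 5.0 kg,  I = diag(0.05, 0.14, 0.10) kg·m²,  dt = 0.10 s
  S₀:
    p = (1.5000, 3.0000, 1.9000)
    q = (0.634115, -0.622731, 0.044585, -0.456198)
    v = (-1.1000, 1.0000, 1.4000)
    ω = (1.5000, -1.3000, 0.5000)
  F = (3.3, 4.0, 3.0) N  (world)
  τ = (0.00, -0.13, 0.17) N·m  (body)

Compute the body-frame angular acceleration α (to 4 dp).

α = (-0.5200, -0.6607, 3.4550)

precession coupling ω×(Iω) = (0.0260, -0.0375, -0.1755)
angular accel α = (-0.5200, -0.6607, 3.4550)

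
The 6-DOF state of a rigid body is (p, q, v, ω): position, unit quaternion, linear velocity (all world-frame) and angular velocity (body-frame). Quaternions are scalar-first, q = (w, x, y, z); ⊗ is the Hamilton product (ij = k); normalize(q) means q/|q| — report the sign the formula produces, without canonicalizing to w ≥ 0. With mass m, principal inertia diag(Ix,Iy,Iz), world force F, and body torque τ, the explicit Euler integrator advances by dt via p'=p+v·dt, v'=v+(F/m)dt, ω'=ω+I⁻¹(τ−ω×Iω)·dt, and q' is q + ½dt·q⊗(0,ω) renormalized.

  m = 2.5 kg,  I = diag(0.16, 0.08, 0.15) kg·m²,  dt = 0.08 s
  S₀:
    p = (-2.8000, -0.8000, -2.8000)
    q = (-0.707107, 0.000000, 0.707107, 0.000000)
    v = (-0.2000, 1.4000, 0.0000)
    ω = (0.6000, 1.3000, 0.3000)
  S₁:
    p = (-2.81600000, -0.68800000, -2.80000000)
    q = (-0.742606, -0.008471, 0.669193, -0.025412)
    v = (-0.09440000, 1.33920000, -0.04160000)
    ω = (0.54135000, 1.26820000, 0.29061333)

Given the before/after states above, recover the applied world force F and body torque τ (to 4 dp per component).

v₁ − v₀ = (0.10560000, -0.06080000, -0.04160000)
F = m·Δv/dt = (3.3000, -1.9000, -1.3000)
ω₁ − ω₀ = (-0.05865000, -0.03180000, -0.00938667)
τ = I·(Δω/dt) + ω₀×(Iω₀) = (-0.0900, -0.0300, -0.0800)

F = (3.3000, -1.9000, -1.3000)
τ = (-0.0900, -0.0300, -0.0800)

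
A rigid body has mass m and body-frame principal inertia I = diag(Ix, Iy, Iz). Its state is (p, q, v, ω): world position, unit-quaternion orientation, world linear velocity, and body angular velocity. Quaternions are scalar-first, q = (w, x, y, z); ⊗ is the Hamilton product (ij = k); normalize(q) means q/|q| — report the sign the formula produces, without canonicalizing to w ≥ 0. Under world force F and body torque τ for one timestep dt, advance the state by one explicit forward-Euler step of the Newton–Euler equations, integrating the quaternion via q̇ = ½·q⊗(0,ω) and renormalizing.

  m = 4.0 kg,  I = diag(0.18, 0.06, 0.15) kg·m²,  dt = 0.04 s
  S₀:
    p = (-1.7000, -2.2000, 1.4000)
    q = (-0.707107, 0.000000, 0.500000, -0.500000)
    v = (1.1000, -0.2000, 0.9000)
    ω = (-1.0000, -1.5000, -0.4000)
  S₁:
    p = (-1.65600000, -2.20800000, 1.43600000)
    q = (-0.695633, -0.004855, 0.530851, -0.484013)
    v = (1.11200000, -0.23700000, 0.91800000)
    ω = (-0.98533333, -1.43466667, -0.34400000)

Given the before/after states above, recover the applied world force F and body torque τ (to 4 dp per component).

F = (1.2000, -3.7000, 1.8000)
τ = (0.1200, 0.1100, 0.0300)

v₁ − v₀ = (0.01200000, -0.03700000, 0.01800000)
applied force F = (1.2000, -3.7000, 1.8000)
Δω = ω₁−ω₀ = (0.01466667, 0.06533333, 0.05600000)
precession coupling = (0.0540, 0.0120, -0.1800)
τ = I·(Δω/dt) + ω₀×(Iω₀) = (0.1200, 0.1100, 0.0300)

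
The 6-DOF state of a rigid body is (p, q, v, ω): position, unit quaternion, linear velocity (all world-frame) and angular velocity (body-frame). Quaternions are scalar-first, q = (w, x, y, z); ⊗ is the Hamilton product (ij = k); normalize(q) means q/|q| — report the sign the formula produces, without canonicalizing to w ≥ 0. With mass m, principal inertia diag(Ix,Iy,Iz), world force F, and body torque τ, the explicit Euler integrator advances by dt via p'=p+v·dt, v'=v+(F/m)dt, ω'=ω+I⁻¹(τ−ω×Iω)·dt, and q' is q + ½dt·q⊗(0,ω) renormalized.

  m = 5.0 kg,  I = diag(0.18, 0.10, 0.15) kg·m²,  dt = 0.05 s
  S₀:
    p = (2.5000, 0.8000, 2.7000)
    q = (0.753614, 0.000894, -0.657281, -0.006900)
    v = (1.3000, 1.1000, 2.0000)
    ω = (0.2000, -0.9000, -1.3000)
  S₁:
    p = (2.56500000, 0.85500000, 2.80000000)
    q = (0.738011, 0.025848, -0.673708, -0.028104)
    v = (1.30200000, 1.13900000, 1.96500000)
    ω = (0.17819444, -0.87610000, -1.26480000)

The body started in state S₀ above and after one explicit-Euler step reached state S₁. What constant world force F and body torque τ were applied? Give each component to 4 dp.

ω₁ − ω₀ = (-0.02180556, 0.02390000, 0.03520000)
gyro term ω₀×Iω₀ = (0.0585, -0.0078, 0.0144)
τ = I·(Δω/dt) + ω₀×(Iω₀) = (-0.0200, 0.0400, 0.1200)
Δv = v₁−v₀ = (0.00200000, 0.03900000, -0.03500000)
m·(v₁−v₀)/dt = (0.2000, 3.9000, -3.5000)

F = (0.2000, 3.9000, -3.5000)
τ = (-0.0200, 0.0400, 0.1200)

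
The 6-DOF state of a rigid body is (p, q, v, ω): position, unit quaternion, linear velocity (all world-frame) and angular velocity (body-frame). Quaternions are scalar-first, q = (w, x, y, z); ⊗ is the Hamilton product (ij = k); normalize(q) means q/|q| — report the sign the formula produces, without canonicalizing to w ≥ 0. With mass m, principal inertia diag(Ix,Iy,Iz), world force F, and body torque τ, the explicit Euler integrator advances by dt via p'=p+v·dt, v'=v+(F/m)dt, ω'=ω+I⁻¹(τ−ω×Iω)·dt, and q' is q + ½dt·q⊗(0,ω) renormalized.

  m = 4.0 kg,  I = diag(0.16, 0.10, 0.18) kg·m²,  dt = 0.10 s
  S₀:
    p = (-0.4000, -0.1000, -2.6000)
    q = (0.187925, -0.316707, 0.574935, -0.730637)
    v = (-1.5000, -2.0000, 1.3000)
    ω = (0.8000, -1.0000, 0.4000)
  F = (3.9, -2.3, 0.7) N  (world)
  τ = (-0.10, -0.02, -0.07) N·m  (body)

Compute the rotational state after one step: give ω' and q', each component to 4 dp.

ω' = (0.7575, -1.0136, 0.3344)
q' = (0.2434, -0.3335, 0.5414, -0.7324)

gyro term ω×Iω = (-0.0320, -0.0064, 0.0480)
α = I⁻¹(τ − ω×Iω) = (-0.4250, -0.1360, -0.6556)
new body rate ω' = (0.7575, -1.0136, 0.3344)
2q̇ = q⊗(0,ω) = (1.1205554, -0.3503230, -0.6457518, -0.0680710)
q + ½dt·q⊗(0,ω), renormalized = (0.2434, -0.3335, 0.5414, -0.7324)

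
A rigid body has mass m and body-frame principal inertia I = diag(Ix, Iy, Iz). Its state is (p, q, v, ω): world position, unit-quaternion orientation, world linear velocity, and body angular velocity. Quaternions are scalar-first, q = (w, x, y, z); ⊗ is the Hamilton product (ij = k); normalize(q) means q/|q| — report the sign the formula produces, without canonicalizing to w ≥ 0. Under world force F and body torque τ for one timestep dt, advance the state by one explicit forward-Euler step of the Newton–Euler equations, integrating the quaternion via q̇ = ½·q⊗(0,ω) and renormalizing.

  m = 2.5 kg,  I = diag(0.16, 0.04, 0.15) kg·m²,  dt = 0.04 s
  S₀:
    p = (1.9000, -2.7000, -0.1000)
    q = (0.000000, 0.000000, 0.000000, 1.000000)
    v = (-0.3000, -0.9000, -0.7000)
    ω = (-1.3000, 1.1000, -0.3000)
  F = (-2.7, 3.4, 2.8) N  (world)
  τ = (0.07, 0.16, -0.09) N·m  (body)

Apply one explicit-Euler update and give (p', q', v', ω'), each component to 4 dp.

a = (-1.0800, 1.3600, 1.1200)
new position p' = (1.8880, -2.7360, -0.1280)
v + (F/m)dt = (-0.3432, -0.8456, -0.6552)
gyro term ω×Iω = (-0.0363, 0.0039, 0.1716)
angular accel α = (0.6644, 3.9025, -1.7440)
new body rate ω' = (-1.2734, 1.2561, -0.3698)
2q̇ = q⊗(0,ω) = (0.3000000, -1.1000000, -1.3000000, 0.0000000)
q + ½dt·q⊗(0,ω), renormalized = (0.0060, -0.0220, -0.0260, 0.9994)

p' = (1.8880, -2.7360, -0.1280)
q' = (0.0060, -0.0220, -0.0260, 0.9994)
v' = (-0.3432, -0.8456, -0.6552)
ω' = (-1.2734, 1.2561, -0.3698)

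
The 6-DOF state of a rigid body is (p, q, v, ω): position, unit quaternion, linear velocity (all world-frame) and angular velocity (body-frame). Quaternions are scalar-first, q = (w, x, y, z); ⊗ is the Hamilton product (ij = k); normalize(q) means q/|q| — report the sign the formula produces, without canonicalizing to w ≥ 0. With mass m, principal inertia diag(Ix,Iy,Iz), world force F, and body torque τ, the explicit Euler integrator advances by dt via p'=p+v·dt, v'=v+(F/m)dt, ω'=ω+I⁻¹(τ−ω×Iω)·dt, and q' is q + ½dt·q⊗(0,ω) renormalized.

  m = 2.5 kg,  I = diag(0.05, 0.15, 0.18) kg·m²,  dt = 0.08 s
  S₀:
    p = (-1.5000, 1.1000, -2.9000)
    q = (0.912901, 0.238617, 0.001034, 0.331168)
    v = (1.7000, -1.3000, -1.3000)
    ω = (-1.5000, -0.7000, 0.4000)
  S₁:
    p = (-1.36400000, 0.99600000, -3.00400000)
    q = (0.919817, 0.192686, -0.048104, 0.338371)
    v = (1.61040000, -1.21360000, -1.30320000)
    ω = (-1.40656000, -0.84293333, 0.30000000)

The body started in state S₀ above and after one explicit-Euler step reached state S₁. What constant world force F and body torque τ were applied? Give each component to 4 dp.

Δω = ω₁−ω₀ = (0.09344000, -0.14293333, -0.10000000)
I·α + gyro = (0.0500, -0.1900, -0.1200)
velocity change Δv = (-0.08960000, 0.08640000, -0.00320000)
F = m·Δv/dt = (-2.8000, 2.7000, -0.1000)

F = (-2.8000, 2.7000, -0.1000)
τ = (0.0500, -0.1900, -0.1200)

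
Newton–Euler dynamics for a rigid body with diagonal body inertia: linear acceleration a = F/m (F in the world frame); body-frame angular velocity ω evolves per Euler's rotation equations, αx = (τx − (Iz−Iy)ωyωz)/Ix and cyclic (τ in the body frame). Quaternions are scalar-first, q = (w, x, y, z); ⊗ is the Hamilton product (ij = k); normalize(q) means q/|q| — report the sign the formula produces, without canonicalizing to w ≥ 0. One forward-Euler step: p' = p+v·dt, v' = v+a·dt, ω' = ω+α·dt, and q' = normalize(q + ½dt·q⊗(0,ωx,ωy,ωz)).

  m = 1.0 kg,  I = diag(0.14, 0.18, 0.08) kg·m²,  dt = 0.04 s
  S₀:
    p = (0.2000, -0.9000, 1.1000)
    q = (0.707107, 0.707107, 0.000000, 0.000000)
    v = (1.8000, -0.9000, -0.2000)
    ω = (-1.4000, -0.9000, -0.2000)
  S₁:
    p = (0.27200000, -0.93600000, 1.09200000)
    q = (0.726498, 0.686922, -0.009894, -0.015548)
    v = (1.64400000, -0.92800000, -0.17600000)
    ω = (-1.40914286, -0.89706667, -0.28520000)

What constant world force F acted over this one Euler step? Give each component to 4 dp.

F = (-3.9000, -0.7000, 0.6000)

velocity change Δv = (-0.15600000, -0.02800000, 0.02400000)
applied force F = (-3.9000, -0.7000, 0.6000)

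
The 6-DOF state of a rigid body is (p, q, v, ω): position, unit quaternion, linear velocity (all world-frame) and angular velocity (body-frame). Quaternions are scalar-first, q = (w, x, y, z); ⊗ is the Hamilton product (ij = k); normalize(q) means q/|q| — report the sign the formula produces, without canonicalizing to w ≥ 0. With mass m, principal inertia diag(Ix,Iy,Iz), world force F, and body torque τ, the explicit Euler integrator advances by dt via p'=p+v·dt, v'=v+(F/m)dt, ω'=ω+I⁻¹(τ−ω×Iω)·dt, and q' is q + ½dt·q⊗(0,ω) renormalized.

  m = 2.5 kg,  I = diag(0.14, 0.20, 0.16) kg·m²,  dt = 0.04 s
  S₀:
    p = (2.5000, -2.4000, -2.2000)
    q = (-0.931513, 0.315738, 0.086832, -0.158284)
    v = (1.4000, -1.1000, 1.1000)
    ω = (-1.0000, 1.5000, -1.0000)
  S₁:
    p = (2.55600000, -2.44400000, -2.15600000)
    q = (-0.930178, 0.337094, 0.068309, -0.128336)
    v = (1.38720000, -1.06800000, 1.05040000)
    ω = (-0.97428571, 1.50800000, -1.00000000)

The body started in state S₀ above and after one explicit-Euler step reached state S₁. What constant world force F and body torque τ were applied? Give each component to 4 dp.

F = (-0.8000, 2.0000, -3.1000)
τ = (0.1500, 0.0200, -0.0900)

Δω = ω₁−ω₀ = (0.02571429, 0.00800000, 0.00000000)
precession coupling = (0.0600, -0.0200, -0.0900)
τ = I·(Δω/dt) + ω₀×(Iω₀) = (0.1500, 0.0200, -0.0900)
v₁ − v₀ = (-0.01280000, 0.03200000, -0.04960000)
F = m·Δv/dt = (-0.8000, 2.0000, -3.1000)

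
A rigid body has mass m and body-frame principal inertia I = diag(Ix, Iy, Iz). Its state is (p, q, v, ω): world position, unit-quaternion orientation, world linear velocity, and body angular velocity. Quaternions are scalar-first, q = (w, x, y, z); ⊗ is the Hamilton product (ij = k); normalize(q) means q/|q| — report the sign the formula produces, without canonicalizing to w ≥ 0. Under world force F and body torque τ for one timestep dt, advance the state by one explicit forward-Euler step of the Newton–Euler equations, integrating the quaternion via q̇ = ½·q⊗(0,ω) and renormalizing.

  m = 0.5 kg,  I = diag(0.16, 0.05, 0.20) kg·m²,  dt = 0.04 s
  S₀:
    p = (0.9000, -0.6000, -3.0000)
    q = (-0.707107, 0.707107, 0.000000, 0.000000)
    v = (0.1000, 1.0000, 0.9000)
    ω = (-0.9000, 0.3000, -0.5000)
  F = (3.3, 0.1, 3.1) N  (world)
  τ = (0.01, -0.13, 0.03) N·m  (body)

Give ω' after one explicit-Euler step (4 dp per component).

ω' = (-0.8919, 0.2104, -0.4999)

gyro term ω×Iω = (-0.0225, -0.0180, 0.0297)
angular accel α = (0.2031, -2.2400, 0.0015)
new body rate ω' = (-0.8919, 0.2104, -0.4999)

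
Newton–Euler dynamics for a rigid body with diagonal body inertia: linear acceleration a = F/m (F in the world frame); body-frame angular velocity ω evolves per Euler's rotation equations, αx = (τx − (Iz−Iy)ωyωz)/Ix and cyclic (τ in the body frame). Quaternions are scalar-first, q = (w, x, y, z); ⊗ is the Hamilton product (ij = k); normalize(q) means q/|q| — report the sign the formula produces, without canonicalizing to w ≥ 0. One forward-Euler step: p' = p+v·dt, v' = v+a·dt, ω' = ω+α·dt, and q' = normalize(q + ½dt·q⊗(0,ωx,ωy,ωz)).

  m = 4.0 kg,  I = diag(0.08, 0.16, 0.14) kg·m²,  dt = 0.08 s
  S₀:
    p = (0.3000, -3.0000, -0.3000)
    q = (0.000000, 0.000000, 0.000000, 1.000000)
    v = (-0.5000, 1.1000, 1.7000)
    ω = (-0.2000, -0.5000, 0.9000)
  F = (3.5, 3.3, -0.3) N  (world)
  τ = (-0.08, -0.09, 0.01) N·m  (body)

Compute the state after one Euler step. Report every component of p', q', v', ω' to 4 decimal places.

p' = (0.2600, -2.9120, -0.1640)
q' = (-0.0360, 0.0200, -0.0080, 0.9991)
v' = (-0.4300, 1.1660, 1.6940)
ω' = (-0.2890, -0.5504, 0.9011)

linear accel F/m = (0.8750, 0.8250, -0.0750)
p' = p + v·dt = (0.2600, -2.9120, -0.1640)
new velocity v' = (-0.4300, 1.1660, 1.6940)
α = I⁻¹(τ − ω×Iω) = (-1.1125, -0.6300, 0.0143)
ω + α·dt = (-0.2890, -0.5504, 0.9011)
Hamilton product q⊗(0,ω) = (-0.9000000, 0.5000000, -0.2000000, 0.0000000)
q + ½dt·q⊗(0,ω), renormalized = (-0.0360, 0.0200, -0.0080, 0.9991)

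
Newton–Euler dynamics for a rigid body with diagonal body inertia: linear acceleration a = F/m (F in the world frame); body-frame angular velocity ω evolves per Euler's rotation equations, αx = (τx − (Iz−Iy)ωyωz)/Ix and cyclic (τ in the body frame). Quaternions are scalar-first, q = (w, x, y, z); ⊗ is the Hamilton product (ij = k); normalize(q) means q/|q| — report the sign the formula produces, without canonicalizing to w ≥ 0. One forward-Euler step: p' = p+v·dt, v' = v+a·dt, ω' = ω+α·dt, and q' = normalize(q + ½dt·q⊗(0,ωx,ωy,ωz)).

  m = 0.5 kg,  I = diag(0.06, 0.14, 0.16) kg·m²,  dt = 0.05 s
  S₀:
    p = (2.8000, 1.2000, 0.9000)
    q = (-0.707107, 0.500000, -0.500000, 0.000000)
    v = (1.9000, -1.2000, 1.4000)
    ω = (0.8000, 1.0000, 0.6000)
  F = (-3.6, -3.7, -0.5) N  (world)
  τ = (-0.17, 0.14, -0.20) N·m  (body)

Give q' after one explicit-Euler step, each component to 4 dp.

2q̇ = q⊗(0,ω) = (0.1000000, -0.8656856, -1.0071070, 0.4757358)
q' = normalize(q + ½dt·q⊗(0,ω)) = (-0.7042, 0.4781, -0.5248, 0.0119)

q' = (-0.7042, 0.4781, -0.5248, 0.0119)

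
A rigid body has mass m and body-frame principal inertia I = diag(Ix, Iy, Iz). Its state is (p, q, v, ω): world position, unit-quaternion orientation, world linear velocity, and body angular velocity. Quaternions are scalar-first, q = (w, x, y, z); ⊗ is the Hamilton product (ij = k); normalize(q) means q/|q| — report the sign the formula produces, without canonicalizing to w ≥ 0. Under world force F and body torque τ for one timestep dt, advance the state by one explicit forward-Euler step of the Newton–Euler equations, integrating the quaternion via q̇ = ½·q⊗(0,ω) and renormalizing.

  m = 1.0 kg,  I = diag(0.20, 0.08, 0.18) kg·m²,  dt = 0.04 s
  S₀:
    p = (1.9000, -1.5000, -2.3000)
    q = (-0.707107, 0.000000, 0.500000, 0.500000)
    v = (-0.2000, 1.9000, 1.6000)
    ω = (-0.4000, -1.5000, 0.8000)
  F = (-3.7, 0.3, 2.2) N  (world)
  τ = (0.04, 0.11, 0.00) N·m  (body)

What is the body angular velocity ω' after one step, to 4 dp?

ω' = (-0.3680, -1.4418, 0.8160)

(τ − ω×Iω)/I = (0.8000, 1.4550, 0.4000)
ω + α·dt = (-0.3680, -1.4418, 0.8160)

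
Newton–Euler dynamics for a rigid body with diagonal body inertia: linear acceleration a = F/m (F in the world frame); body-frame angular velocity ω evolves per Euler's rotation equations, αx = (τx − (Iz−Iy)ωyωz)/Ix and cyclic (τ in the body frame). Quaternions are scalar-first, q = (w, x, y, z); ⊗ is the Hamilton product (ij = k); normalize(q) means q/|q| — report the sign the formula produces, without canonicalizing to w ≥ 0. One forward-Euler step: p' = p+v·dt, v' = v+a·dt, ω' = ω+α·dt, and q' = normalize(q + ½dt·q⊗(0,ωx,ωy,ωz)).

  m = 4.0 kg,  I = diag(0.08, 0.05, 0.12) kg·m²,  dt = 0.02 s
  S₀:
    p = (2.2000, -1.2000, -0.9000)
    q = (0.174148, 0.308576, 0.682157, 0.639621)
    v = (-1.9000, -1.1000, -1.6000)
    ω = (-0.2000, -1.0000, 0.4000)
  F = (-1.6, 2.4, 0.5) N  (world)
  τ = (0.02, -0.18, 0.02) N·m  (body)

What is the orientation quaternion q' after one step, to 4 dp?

q' = (0.1790, 0.3173, 0.6779, 0.6386)

Hamilton product q⊗(0,ω) = (0.4880238, 0.8776542, -0.4255026, -0.1024854)
updated quaternion q' = (0.1790, 0.3173, 0.6779, 0.6386)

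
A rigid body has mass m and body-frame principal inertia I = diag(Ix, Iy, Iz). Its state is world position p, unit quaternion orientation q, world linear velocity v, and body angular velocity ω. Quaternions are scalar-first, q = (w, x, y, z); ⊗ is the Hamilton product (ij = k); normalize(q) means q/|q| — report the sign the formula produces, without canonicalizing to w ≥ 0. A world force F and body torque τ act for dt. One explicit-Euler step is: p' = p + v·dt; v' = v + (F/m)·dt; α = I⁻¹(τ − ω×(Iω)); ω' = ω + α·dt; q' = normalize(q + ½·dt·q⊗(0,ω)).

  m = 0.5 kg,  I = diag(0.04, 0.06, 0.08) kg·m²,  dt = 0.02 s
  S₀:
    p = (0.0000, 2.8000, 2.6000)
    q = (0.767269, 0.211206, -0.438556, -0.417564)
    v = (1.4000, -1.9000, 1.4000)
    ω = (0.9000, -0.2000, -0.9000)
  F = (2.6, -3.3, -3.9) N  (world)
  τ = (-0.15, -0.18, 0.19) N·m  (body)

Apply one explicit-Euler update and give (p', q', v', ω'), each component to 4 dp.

p' = (0.0280, 2.7620, 2.6280)
q' = (0.7607, 0.2212, -0.4419, -0.4209)
v' = (1.5040, -2.0320, 1.2440)
ω' = (0.8232, -0.2708, -0.8516)

ω×(Iω) gyroscopic = (0.0036, 0.0324, -0.0036)
α = I⁻¹(τ − ω×Iω) = (-3.8400, -3.5400, 2.4200)
ω + α·dt = (0.8232, -0.2708, -0.8516)
2q̇ = q⊗(0,ω) = (-0.6536042, 1.0017297, -0.3391760, -0.3380829)
updated quaternion q' = (0.7607, 0.2212, -0.4419, -0.4209)
a = (5.2000, -6.6000, -7.8000)
p' = p + v·dt = (0.0280, 2.7620, 2.6280)
v' = v + a·dt = (1.5040, -2.0320, 1.2440)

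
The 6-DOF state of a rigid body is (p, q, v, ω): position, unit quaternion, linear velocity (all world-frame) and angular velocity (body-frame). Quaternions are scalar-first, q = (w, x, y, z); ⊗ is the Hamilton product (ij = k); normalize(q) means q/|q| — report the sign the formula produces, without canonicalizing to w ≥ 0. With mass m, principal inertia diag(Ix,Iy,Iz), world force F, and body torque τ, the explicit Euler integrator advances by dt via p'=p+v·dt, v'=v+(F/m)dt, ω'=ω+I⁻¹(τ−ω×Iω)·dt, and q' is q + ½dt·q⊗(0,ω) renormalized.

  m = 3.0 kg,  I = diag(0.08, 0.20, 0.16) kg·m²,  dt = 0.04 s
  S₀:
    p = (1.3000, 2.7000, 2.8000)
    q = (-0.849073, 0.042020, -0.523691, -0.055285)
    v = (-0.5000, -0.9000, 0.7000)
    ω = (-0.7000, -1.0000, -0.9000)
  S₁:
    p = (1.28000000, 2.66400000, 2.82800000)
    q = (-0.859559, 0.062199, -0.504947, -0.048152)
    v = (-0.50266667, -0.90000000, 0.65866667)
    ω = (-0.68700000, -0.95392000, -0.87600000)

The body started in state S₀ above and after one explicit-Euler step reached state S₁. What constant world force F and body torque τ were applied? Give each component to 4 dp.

F = (-0.2000, 0.0000, -3.1000)
τ = (-0.0100, 0.1800, 0.1800)

v₁ − v₀ = (-0.00266667, 0.00000000, -0.04133333)
applied force F = (-0.2000, 0.0000, -3.1000)
Δω = ω₁−ω₀ = (0.01300000, 0.04608000, 0.02400000)
applied torque τ = (-0.0100, 0.1800, 0.1800)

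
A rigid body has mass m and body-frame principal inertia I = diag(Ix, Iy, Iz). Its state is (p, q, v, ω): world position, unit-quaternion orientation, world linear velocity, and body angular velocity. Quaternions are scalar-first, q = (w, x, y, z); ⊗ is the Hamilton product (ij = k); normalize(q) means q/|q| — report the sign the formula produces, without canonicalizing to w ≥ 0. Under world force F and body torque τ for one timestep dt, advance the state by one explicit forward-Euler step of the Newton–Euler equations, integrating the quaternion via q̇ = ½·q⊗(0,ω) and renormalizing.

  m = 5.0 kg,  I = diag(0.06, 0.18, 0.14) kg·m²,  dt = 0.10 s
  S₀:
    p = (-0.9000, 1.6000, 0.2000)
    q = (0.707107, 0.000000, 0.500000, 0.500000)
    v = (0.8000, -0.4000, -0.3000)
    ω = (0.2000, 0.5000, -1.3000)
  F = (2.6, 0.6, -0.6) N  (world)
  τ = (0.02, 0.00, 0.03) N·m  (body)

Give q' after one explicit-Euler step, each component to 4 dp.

2q̇ = q⊗(0,ω) = (0.4000000, -0.7585786, 0.4535535, -1.0192391)
updated quaternion q' = (0.7253, -0.0378, 0.5214, 0.4479)

q' = (0.7253, -0.0378, 0.5214, 0.4479)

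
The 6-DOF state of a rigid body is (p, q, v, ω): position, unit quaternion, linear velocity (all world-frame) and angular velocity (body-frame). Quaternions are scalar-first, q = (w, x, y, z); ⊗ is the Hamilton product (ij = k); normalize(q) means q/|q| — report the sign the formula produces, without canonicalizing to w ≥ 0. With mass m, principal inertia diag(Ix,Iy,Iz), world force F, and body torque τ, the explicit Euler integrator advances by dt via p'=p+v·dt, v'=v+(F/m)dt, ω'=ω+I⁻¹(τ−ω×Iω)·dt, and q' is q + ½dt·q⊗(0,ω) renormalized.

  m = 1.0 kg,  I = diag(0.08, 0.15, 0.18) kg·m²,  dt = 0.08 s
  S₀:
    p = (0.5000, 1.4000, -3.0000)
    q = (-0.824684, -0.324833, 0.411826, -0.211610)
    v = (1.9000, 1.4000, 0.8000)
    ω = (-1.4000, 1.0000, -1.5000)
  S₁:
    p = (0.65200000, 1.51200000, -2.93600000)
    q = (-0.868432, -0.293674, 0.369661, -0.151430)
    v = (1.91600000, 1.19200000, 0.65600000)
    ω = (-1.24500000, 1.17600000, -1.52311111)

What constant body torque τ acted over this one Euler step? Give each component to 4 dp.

τ = (0.1100, 0.1200, -0.1500)

Δω = ω₁−ω₀ = (0.15500000, 0.17600000, -0.02311111)
gyro term ω₀×Iω₀ = (-0.0450, -0.2100, -0.0980)
τ = I·(Δω/dt) + ω₀×(Iω₀) = (0.1100, 0.1200, -0.1500)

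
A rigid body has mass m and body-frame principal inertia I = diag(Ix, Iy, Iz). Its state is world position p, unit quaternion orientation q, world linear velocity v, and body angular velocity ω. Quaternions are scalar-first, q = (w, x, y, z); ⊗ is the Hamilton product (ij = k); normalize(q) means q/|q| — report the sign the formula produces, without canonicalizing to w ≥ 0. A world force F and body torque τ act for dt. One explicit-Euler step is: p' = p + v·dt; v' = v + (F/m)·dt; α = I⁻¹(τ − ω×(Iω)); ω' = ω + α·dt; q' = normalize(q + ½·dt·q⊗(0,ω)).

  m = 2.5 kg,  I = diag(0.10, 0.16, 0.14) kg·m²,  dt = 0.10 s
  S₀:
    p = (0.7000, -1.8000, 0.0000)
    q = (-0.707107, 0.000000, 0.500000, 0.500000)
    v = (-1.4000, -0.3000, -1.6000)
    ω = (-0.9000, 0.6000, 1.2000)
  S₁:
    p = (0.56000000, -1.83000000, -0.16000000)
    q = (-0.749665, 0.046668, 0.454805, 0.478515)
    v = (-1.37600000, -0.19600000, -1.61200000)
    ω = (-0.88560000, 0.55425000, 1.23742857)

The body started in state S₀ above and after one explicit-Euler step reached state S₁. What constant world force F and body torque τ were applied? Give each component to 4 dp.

F = (0.6000, 2.6000, -0.3000)
τ = (0.0000, -0.0300, 0.0200)

velocity change Δv = (0.02400000, 0.10400000, -0.01200000)
F = m·Δv/dt = (0.6000, 2.6000, -0.3000)
ω₁ − ω₀ = (0.01440000, -0.04575000, 0.03742857)
applied torque τ = (0.0000, -0.0300, 0.0200)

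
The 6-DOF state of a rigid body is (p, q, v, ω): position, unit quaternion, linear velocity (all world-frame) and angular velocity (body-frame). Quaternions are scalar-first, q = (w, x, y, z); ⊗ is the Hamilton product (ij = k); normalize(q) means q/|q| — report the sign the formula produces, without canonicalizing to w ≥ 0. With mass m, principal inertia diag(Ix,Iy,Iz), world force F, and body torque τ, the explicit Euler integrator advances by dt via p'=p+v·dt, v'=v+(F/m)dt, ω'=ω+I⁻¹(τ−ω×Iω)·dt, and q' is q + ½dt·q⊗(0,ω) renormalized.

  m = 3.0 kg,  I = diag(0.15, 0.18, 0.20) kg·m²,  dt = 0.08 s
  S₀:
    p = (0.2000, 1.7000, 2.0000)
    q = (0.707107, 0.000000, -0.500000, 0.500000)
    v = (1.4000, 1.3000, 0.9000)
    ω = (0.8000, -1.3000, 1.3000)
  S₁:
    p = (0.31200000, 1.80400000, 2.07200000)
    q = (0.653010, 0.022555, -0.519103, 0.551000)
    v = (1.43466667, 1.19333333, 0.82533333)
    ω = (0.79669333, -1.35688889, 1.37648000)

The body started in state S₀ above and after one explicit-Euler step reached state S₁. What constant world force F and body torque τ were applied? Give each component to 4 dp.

F = (1.3000, -4.0000, -2.8000)
τ = (-0.0400, -0.1800, 0.1600)

ω₁ − ω₀ = (-0.00330667, -0.05688889, 0.07648000)
precession coupling = (-0.0338, -0.0520, -0.0312)
τ = I·(Δω/dt) + ω₀×(Iω₀) = (-0.0400, -0.1800, 0.1600)
velocity change Δv = (0.03466667, -0.10666667, -0.07466667)
F = m·Δv/dt = (1.3000, -4.0000, -2.8000)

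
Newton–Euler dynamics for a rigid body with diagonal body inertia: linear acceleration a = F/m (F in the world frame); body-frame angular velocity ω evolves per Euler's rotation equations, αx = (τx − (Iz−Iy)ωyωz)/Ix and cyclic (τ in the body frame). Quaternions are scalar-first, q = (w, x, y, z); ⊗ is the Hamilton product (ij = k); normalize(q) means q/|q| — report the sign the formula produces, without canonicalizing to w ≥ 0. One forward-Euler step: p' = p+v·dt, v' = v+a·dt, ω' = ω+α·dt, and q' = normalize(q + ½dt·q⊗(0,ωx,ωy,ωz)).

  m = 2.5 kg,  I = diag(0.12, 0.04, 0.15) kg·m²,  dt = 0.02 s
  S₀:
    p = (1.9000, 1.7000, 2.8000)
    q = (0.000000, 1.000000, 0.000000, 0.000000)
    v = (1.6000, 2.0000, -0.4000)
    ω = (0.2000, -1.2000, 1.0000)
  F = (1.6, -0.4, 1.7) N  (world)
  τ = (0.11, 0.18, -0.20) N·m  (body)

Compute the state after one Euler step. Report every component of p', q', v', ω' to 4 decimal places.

new position p' = (1.9320, 1.7400, 2.7920)
v' = v + a·dt = (1.6128, 1.9968, -0.3864)
gyro term ω×Iω = (-0.1320, -0.0060, 0.0192)
(τ − ω×Iω)/I = (2.0167, 4.6500, -1.4613)
ω + α·dt = (0.2403, -1.1070, 0.9708)
q⊗(0,ω) = (-0.2000000, 0.0000000, -1.0000000, -1.2000000)
q' = normalize(q + ½dt·q⊗(0,ω)) = (-0.0020, 0.9999, -0.0100, -0.0120)

p' = (1.9320, 1.7400, 2.7920)
q' = (-0.0020, 0.9999, -0.0100, -0.0120)
v' = (1.6128, 1.9968, -0.3864)
ω' = (0.2403, -1.1070, 0.9708)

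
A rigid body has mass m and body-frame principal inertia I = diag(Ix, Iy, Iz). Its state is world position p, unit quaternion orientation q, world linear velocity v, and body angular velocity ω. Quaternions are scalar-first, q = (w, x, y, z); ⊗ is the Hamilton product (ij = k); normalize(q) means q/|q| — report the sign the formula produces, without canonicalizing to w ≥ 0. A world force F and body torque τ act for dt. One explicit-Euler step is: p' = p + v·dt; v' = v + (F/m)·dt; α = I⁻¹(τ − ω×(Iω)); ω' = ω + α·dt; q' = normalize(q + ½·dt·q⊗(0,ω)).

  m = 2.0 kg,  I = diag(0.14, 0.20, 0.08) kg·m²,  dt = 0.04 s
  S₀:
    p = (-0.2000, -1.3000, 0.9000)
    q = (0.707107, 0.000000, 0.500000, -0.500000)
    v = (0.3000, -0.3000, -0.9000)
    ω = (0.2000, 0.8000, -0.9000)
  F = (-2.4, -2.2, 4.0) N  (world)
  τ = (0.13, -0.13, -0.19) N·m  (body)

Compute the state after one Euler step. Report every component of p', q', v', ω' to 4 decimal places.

gyro term ω×Iω = (0.0864, -0.0108, 0.0096)
(τ − ω×Iω)/I = (0.3114, -0.5960, -2.4950)
ω' = ω + α·dt = (0.2125, 0.7762, -0.9998)
2q̇ = q⊗(0,ω) = (-0.8500000, 0.0914214, 0.4656856, -0.7363963)
updated quaternion q' = (0.6899, 0.0018, 0.5092, -0.5146)
p + v·dt = (-0.1880, -1.3120, 0.8640)
v + (F/m)dt = (0.2520, -0.3440, -0.8200)

p' = (-0.1880, -1.3120, 0.8640)
q' = (0.6899, 0.0018, 0.5092, -0.5146)
v' = (0.2520, -0.3440, -0.8200)
ω' = (0.2125, 0.7762, -0.9998)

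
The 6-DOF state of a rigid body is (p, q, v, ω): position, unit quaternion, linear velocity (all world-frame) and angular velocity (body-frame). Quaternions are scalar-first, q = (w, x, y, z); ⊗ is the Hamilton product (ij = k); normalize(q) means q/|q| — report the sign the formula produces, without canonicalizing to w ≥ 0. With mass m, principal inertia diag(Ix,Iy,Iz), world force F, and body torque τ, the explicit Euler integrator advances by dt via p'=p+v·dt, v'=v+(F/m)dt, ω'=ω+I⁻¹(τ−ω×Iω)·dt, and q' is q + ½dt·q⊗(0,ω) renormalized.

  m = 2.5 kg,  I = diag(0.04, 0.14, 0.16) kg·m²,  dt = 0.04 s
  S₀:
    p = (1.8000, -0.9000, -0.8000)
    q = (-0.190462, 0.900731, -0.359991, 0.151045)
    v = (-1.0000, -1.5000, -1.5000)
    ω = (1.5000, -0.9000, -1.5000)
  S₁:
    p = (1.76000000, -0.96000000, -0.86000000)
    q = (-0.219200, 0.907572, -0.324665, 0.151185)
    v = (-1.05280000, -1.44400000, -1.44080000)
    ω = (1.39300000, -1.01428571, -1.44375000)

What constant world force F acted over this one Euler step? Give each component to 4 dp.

velocity change Δv = (-0.05280000, 0.05600000, 0.05920000)
m·(v₁−v₀)/dt = (-3.3000, 3.5000, 3.7000)

F = (-3.3000, 3.5000, 3.7000)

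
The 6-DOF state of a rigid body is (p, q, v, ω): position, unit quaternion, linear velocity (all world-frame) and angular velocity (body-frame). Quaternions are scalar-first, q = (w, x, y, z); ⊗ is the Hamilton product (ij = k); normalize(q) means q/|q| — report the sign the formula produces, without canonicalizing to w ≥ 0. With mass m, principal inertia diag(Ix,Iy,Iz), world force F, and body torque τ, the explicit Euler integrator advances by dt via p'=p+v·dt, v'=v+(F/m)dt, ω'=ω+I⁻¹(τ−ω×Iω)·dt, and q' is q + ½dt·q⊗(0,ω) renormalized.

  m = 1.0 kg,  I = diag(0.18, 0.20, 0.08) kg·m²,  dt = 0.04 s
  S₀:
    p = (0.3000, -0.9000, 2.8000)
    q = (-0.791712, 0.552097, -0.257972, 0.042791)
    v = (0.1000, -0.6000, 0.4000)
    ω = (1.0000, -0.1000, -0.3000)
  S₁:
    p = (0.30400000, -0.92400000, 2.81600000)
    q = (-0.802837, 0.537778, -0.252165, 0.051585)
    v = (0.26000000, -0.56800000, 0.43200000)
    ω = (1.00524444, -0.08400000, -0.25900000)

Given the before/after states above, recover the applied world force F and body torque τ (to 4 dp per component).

v₁ − v₀ = (0.16000000, 0.03200000, 0.03200000)
applied force F = (4.0000, 0.8000, 0.8000)
ω₁ − ω₀ = (0.00524444, 0.01600000, 0.04100000)
gyro term ω₀×Iω₀ = (-0.0036, -0.0300, -0.0020)
I·α + gyro = (0.0200, 0.0500, 0.0800)

F = (4.0000, 0.8000, 0.8000)
τ = (0.0200, 0.0500, 0.0800)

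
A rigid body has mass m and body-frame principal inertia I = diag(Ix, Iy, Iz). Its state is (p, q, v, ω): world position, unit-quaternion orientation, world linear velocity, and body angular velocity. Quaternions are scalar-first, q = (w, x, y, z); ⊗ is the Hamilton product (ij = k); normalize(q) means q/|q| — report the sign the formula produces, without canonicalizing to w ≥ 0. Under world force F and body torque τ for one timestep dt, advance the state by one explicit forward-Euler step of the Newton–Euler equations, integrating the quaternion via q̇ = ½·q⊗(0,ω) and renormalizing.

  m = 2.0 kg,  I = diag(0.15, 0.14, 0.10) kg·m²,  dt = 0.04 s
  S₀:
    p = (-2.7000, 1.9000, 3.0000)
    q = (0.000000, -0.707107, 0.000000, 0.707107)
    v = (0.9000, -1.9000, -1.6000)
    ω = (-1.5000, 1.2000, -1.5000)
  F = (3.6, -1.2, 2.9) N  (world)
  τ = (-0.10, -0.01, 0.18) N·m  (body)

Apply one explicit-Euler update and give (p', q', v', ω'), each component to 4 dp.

precession coupling ω×(Iω) = (0.0720, 0.1125, 0.0180)
(τ − ω×Iω)/I = (-1.1467, -0.8750, 1.6200)
ω' = ω + α·dt = (-1.5459, 1.1650, -1.4352)
2q̇ = q⊗(0,ω) = (0.0000000, -0.8485284, -2.1213210, -0.8485284)
updated quaternion q' = (0.0000, -0.7232, -0.0424, 0.6893)
p + v·dt = (-2.6640, 1.8240, 2.9360)
v + (F/m)dt = (0.9720, -1.9240, -1.5420)

p' = (-2.6640, 1.8240, 2.9360)
q' = (0.0000, -0.7232, -0.0424, 0.6893)
v' = (0.9720, -1.9240, -1.5420)
ω' = (-1.5459, 1.1650, -1.4352)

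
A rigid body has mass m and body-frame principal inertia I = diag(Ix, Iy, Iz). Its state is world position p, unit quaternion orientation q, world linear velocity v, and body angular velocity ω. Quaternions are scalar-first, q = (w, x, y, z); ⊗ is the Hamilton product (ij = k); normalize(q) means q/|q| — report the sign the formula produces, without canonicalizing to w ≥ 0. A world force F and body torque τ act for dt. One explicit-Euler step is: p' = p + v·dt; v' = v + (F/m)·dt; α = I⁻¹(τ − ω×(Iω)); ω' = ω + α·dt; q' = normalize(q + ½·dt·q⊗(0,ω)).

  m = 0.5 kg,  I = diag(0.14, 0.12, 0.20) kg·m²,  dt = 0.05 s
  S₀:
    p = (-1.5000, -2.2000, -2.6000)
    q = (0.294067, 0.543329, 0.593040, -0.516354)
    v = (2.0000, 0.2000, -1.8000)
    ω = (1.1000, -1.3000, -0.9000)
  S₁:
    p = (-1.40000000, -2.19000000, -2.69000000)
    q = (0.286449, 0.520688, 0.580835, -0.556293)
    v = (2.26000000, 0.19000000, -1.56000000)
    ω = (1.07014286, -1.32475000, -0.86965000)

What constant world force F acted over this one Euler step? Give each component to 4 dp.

F = (2.6000, -0.1000, 2.4000)

velocity change Δv = (0.26000000, -0.01000000, 0.24000000)
m·(v₁−v₀)/dt = (2.6000, -0.1000, 2.4000)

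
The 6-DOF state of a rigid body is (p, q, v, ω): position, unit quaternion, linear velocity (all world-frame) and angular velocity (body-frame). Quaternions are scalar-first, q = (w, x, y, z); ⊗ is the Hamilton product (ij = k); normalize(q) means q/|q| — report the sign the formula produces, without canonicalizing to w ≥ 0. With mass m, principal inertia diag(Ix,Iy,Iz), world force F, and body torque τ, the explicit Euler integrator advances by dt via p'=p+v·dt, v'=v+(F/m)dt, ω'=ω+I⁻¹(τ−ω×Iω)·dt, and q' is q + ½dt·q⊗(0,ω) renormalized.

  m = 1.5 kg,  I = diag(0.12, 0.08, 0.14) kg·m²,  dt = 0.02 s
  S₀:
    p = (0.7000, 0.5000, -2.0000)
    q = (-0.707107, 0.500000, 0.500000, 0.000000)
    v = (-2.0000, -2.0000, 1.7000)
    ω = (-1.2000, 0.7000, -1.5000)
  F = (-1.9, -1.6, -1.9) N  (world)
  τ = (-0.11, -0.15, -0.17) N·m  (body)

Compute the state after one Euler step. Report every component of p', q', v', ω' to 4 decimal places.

p' = (0.6600, 0.4600, -1.9660)
q' = (-0.7045, 0.5009, 0.5024, 0.0201)
v' = (-2.0253, -2.0213, 1.6747)
ω' = (-1.2078, 0.6715, -1.5291)

ω×(Iω) gyroscopic = (-0.0630, -0.0360, 0.0336)
α = I⁻¹(τ − ω×Iω) = (-0.3917, -1.4250, -1.4543)
ω' = ω + α·dt = (-1.2078, 0.6715, -1.5291)
Hamilton product q⊗(0,ω) = (0.2500000, 0.0985284, 0.2550251, 2.0106605)
q + ½dt·q⊗(0,ω), renormalized = (-0.7045, 0.5009, 0.5024, 0.0201)
a = F/m = (-1.2667, -1.0667, -1.2667)
new position p' = (0.6600, 0.4600, -1.9660)
v' = v + a·dt = (-2.0253, -2.0213, 1.6747)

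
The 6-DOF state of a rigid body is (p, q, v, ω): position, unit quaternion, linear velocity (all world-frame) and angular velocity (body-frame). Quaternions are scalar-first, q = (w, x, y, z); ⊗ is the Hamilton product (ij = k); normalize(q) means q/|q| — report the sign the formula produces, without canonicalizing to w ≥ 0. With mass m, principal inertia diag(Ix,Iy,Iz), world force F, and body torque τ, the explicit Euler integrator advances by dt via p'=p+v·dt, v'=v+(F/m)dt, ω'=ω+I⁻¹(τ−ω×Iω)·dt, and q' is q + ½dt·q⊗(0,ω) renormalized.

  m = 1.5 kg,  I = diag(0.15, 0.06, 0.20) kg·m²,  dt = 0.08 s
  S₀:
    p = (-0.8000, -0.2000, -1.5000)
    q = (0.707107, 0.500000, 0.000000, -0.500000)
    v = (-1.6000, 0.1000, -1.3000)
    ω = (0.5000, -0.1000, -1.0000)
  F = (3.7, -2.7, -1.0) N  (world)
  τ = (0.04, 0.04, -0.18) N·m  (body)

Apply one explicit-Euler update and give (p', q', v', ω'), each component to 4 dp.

linear accel F/m = (2.4667, -1.8000, -0.6667)
new position p' = (-0.9280, -0.1920, -1.6040)
v + (F/m)dt = (-1.4027, -0.0440, -1.3533)
ω×(Iω) gyroscopic = (0.0140, 0.0250, 0.0045)
angular accel α = (0.1733, 0.2500, -0.9225)
ω + α·dt = (0.5139, -0.0800, -1.0738)
Hamilton product q⊗(0,ω) = (-0.7500000, 0.3035535, 0.1792893, -0.7571070)
q + ½dt·q⊗(0,ω), renormalized = (0.6764, 0.5116, 0.0072, -0.5298)

p' = (-0.9280, -0.1920, -1.6040)
q' = (0.6764, 0.5116, 0.0072, -0.5298)
v' = (-1.4027, -0.0440, -1.3533)
ω' = (0.5139, -0.0800, -1.0738)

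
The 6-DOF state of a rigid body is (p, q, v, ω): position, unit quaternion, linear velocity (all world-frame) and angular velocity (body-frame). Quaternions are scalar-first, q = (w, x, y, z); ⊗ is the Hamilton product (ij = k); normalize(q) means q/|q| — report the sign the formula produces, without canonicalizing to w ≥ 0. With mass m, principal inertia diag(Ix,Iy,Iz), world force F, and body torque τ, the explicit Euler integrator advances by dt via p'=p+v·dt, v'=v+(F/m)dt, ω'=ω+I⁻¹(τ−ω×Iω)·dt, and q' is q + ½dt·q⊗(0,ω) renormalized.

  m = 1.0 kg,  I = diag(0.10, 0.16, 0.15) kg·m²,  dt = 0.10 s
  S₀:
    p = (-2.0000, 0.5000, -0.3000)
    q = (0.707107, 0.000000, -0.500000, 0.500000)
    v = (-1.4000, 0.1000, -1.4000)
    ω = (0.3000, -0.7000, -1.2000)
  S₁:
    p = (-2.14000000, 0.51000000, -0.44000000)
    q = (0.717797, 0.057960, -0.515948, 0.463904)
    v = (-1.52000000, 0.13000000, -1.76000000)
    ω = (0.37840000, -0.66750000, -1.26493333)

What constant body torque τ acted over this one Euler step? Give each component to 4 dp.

ω₁ − ω₀ = (0.07840000, 0.03250000, -0.06493333)
ω₀×(Iω₀) = (-0.0084, 0.0180, -0.0126)
applied torque τ = (0.0700, 0.0700, -0.1100)

τ = (0.0700, 0.0700, -0.1100)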